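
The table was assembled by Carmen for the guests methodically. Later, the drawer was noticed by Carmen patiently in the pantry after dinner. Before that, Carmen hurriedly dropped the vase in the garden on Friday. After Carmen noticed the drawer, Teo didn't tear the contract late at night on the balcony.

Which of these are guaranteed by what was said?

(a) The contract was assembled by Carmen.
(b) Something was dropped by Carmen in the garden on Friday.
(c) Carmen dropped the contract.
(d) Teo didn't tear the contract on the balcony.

(b)

(a) Not entailed — Carmen assembled the table, not the contract; the contract belongs to the tearing event.
(b) Entailed — the original entails any weakening of itself; this just drops 'hurriedly' and generalizes the patient.
(c) Not entailed — Carmen dropped the vase, not the contract; the contract belongs to the tearing event.
(d) Not entailed — dropping 'late at night' under negation is not valid — the original leaves open that Teo tore the contract some other way.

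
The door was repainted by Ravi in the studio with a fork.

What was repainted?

the door

'the door' marks the patient of the repainting event.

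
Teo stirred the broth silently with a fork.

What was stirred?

'the broth' marks the patient of the stirring event.

the broth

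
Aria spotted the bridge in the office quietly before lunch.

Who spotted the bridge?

Aria

'Aria' marks the agent of the spotting event.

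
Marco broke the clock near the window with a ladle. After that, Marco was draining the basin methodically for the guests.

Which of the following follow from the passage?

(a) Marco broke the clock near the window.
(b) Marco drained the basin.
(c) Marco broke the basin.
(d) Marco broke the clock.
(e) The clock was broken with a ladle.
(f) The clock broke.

(a) Entailed — dropping 'with a ladle' leaves a sub-description the original still satisfies.
(b) Not entailed — 'was draining' is progressive on an accomplishment; it does not entail the completed 'drained'.
(c) Not entailed — Marco broke the clock, not the basin; the basin belongs to the draining event.
(d) Entailed — every conjunct here is already in the original breaking event.
(e) Entailed — the original entails any weakening of itself; this just drops 'near the window' and generalizes the agent.
(f) Entailed — 'Marco broke the clock' is causative; it entails the inchoative 'the clock broke'.

(a), (d), (e), (f)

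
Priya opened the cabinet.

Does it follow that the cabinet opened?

yes

'Priya opened the cabinet' is the causative; it entails the inchoative 'the cabinet opened'.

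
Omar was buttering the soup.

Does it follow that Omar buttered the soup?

'was buttering' is progressive; for an accomplishment like 'butter the soup', it doesn't entail completion.

no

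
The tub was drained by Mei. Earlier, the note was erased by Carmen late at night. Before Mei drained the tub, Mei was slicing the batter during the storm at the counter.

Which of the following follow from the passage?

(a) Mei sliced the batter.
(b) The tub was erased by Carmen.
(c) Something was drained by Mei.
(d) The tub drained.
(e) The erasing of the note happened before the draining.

(a) Not entailed — 'was slicing' is progressive on an accomplishment; it does not entail the completed 'sliced'.
(b) Not entailed — Carmen erased the note, not the tub; the tub belongs to the draining event.
(c) Entailed — every conjunct here is already in the original draining event.
(d) Entailed — 'Mei drained the tub' is causative; it entails the inchoative 'the tub drained'.
(e) Entailed — the narrative places the erasing before the draining.

(c), (d), (e)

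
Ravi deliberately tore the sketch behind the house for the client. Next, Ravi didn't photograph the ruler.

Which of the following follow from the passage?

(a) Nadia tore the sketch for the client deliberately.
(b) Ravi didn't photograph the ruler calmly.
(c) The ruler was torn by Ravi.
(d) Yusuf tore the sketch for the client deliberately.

(b)

(a) Not entailed — the passage has Ravi tearing the sketch, not Nadia.
(b) Entailed — under negation, adding a further restriction is entailed: if no such photographing event occurred, none occurred calmly either.
(c) Not entailed — Ravi tore the sketch, not the ruler; the ruler belongs to the photographing event.
(d) Not entailed — the passage has Ravi tearing the sketch, not Yusuf.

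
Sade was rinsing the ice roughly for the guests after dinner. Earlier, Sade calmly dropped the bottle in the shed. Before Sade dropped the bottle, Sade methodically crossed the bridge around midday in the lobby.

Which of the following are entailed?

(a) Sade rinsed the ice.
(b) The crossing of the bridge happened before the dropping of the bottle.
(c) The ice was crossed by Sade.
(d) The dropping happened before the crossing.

(a) Entailed — 'rinse' is an activity; 'was rinsing' entails that some rinsing happened, so 'rinsed' holds.
(b) Entailed — the narrative places the crossing before the dropping.
(c) Not entailed — Sade crossed the bridge, not the ice; the ice belongs to the rinsing event.
(d) Not entailed — the narrative places the crossing before the dropping, not after.

(a), (b)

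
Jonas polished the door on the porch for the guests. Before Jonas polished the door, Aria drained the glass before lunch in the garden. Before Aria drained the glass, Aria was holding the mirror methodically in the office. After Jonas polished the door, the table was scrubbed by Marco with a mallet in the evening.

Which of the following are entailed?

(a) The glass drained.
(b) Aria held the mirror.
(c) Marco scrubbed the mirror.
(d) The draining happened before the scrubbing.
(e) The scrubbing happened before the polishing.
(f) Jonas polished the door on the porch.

(a), (b), (d), (f)

(a) Entailed — 'Aria drained the glass' is causative; it entails the inchoative 'the glass drained'.
(b) Entailed — 'hold' is an activity; 'was holding' entails that some holding happened, so 'held' holds.
(c) Not entailed — Marco scrubbed the table, not the mirror; the mirror belongs to the holding event.
(d) Entailed — the narrative places the draining before the scrubbing.
(e) Not entailed — the narrative places the polishing before the scrubbing, not after.
(f) Entailed — the original entails any weakening of itself; this just drops 'for the guests'.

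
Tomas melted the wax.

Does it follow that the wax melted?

'Tomas melted the wax' is the causative; it entails the inchoative 'the wax melted'.

yes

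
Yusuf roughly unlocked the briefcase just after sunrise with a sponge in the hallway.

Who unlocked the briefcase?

'Yusuf' marks the agent of the unlocking event.

Yusuf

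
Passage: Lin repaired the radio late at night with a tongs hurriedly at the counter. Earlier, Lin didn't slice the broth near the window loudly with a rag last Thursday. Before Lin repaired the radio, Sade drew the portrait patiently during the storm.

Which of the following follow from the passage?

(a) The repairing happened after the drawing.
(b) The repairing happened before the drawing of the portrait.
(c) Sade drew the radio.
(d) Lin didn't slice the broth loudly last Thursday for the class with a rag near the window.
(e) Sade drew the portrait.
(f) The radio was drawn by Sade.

(a) Entailed — the narrative places the drawing before the repairing.
(b) Not entailed — the narrative places the drawing before the repairing, not after.
(c) Not entailed — Sade drew the portrait, not the radio; the radio belongs to the repairing event.
(d) Entailed — under negation, adding a further restriction is entailed: if no such slicing event occurred, none occurred for the class either.
(e) Entailed — the original entails any weakening of itself; this just drops 'during the storm', 'patiently'.
(f) Not entailed — Sade drew the portrait, not the radio; the radio belongs to the repairing event.

(a), (d), (e)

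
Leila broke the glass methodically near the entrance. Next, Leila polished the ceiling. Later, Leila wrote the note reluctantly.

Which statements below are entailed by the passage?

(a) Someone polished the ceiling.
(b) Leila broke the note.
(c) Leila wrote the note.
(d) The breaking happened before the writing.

(a), (c), (d)

(a) Entailed — every conjunct here is already in the original polishing event.
(b) Not entailed — Leila broke the glass, not the note; the note belongs to the writing event.
(c) Entailed — the original entails any weakening of itself; this just drops 'reluctantly'.
(d) Entailed — the narrative places the breaking before the writing.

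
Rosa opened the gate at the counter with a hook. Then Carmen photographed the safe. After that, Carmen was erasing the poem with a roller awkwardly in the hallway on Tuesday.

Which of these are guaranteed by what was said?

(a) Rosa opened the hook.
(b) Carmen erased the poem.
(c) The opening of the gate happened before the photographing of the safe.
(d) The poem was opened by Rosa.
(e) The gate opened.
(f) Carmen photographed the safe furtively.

(a) Not entailed — the hook is the instrument, not what was opened.
(b) Not entailed — 'was erasing' is progressive on an accomplishment; it does not entail the completed 'erased'.
(c) Entailed — the narrative places the opening before the photographing.
(d) Not entailed — Rosa opened the gate, not the poem; the poem belongs to the erasing event.
(e) Entailed — 'Rosa opened the gate' is causative; it entails the inchoative 'the gate opened'.
(f) Not entailed — 'furtively' adds information not in the original event.

(c), (e)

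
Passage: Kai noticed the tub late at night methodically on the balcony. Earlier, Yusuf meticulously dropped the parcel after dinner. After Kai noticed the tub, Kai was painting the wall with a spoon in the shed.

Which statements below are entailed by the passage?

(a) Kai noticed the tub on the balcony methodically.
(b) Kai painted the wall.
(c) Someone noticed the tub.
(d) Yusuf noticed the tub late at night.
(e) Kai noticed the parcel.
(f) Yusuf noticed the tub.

(a), (c)

(a) Entailed — this follows by dropping conjuncts from the noticing event's description.
(b) Not entailed — 'was painting' is progressive on an accomplishment; it does not entail the completed 'painted'.
(c) Entailed — dropping 'on the balcony', 'methodically', 'late at night' and generalizing the agent leaves a sub-description the original still satisfies.
(d) Not entailed — the passage has Kai noticing the tub, not Yusuf.
(e) Not entailed — Kai noticed the tub, not the parcel; the parcel belongs to the dropping event.
(f) Not entailed — the passage has Kai noticing the tub, not Yusuf.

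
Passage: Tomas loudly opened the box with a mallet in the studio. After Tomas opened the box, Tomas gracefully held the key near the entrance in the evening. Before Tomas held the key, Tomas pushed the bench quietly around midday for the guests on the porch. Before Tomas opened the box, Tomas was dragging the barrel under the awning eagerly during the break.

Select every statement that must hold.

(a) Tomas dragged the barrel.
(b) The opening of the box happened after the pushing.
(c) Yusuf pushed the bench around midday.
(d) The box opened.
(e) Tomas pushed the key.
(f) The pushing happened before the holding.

(a) Entailed — 'drag' is an activity; 'was dragging' entails that some dragging happened, so 'dragged' holds.
(b) Not entailed — the narrative doesn't order the pushing relative to the opening.
(c) Not entailed — the passage has Tomas pushing the bench, not Yusuf.
(d) Entailed — 'Tomas opened the box' is causative; it entails the inchoative 'the box opened'.
(e) Not entailed — Tomas pushed the bench, not the key; the key belongs to the holding event.
(f) Entailed — the narrative places the pushing before the holding.

(a), (d), (f)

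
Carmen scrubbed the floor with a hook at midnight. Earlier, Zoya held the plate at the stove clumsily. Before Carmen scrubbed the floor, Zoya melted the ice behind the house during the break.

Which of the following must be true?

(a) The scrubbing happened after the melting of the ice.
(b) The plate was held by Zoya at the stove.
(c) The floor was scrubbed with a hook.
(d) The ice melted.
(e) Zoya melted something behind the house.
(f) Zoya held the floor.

(a) Entailed — the narrative places the melting before the scrubbing.
(b) Entailed — every conjunct here is already in the original holding event.
(c) Entailed — dropping 'at midnight' and generalizing the agent leaves a sub-description the original still satisfies.
(d) Entailed — 'Zoya melted the ice' is causative; it entails the inchoative 'the ice melted'.
(e) Entailed — the original entails any weakening of itself; this just drops 'during the break' and generalizes the patient.
(f) Not entailed — Zoya held the plate, not the floor; the floor belongs to the scrubbing event.

(a), (b), (c), (d), (e)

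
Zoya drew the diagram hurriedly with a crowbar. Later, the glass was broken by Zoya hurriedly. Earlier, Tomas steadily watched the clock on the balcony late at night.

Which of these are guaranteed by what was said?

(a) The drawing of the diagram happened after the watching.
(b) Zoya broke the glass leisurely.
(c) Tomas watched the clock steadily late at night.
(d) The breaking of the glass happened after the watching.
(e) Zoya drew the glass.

(c), (d)

(a) Not entailed — the narrative doesn't order the watching relative to the drawing.
(b) Not entailed — 'leisurely' adds a manner not in (and inconsistent with) the original.
(c) Entailed — every conjunct here is already in the original watching event.
(d) Entailed — the narrative places the watching before the breaking.
(e) Not entailed — Zoya drew the diagram, not the glass; the glass belongs to the breaking event.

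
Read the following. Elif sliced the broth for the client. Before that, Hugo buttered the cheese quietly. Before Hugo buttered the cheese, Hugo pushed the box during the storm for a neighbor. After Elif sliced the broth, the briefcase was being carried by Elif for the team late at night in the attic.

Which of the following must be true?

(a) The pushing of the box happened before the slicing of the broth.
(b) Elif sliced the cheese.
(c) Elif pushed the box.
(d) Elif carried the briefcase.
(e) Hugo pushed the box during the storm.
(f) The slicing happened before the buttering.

(a), (d), (e)

(a) Entailed — the narrative places the pushing before the slicing.
(b) Not entailed — Elif sliced the broth, not the cheese; the cheese belongs to the buttering event.
(c) Not entailed — the passage has Hugo pushing the box, not Elif.
(d) Entailed — 'carry' is an activity; 'was carrying' entails that some carrying happened, so 'carried' holds.
(e) Entailed — this follows by dropping conjuncts from the pushing event's description.
(f) Not entailed — the narrative places the buttering before the slicing, not after.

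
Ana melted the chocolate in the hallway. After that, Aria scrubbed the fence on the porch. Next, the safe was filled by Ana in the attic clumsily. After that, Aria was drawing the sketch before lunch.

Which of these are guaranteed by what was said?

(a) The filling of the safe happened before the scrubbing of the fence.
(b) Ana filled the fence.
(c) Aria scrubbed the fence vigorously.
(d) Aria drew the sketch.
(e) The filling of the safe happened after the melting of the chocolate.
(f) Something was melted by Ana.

(a) Not entailed — the narrative places the scrubbing before the filling, not after.
(b) Not entailed — Ana filled the safe, not the fence; the fence belongs to the scrubbing event.
(c) Not entailed — 'vigorously' adds information not in the original event.
(d) Not entailed — 'was drawing' is progressive on an accomplishment; it does not entail the completed 'drew'.
(e) Entailed — the narrative places the melting before the filling.
(f) Entailed — dropping 'in the hallway' and generalizing the patient leaves a sub-description the original still satisfies.

(e), (f)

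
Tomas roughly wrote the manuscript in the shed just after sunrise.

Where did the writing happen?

'in the shed' marks the location of the writing event.

in the shed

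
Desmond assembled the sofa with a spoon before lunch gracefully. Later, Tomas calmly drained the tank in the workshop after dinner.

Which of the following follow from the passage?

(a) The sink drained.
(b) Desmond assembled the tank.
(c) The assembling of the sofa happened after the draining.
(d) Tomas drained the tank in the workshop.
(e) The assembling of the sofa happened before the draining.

(d), (e)

(a) Not entailed — the tank is what drained, not the sink.
(b) Not entailed — Desmond assembled the sofa, not the tank; the tank belongs to the draining event.
(c) Not entailed — the narrative places the assembling before the draining, not after.
(d) Entailed — every conjunct here is already in the original draining event.
(e) Entailed — the narrative places the assembling before the draining.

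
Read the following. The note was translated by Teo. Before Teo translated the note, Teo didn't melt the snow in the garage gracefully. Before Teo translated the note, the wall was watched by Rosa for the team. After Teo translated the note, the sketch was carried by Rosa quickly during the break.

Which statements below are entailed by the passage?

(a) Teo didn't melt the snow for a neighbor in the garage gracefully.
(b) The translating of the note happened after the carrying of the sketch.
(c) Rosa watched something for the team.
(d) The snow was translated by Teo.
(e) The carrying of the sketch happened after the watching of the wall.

(a) Entailed — under negation, adding a further restriction is entailed: if no such melting event occurred, none occurred for a neighbor either.
(b) Not entailed — the narrative places the translating before the carrying, not after.
(c) Entailed — the original entails any weakening of itself; this just generalizes the patient.
(d) Not entailed — Teo translated the note, not the snow; the snow belongs to the melting event.
(e) Entailed — the narrative places the watching before the carrying.

(a), (c), (e)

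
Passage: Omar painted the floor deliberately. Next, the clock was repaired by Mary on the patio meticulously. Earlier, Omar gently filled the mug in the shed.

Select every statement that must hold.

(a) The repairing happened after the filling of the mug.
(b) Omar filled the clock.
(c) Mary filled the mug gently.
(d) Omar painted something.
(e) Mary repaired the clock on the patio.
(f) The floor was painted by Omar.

(a) Entailed — the narrative places the filling before the repairing.
(b) Not entailed — Omar filled the mug, not the clock; the clock belongs to the repairing event.
(c) Not entailed — the passage has Omar filling the mug, not Mary.
(d) Entailed — the original entails any weakening of itself; this just drops 'deliberately' and generalizes the patient.
(e) Entailed — the original entails any weakening of itself; this just drops 'meticulously'.
(f) Entailed — dropping 'deliberately' leaves a sub-description the original still satisfies.

(a), (d), (e), (f)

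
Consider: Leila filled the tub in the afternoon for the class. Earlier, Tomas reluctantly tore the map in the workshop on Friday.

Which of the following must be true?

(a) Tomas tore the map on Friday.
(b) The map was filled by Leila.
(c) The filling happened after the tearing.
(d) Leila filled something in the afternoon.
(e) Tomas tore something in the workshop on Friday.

(a), (c), (d), (e)

(a) Entailed — every conjunct here is already in the original tearing event.
(b) Not entailed — Leila filled the tub, not the map; the map belongs to the tearing event.
(c) Entailed — the narrative places the tearing before the filling.
(d) Entailed — dropping 'for the class' and generalizing the patient leaves a sub-description the original still satisfies.
(e) Entailed — the original entails any weakening of itself; this just drops 'reluctantly' and generalizes the patient.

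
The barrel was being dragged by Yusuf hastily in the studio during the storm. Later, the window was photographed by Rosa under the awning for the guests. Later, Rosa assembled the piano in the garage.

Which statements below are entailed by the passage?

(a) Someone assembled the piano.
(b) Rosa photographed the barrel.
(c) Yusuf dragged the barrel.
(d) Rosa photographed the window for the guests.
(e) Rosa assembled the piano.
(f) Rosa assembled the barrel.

(a), (c), (d), (e)

(a) Entailed — this follows by dropping conjuncts from the assembling event's description.
(b) Not entailed — Rosa photographed the window, not the barrel; the barrel belongs to the dragging event.
(c) Entailed — 'drag' is an activity; 'was dragging' entails that some dragging happened, so 'dragged' holds.
(d) Entailed — dropping 'under the awning' leaves a sub-description the original still satisfies.
(e) Entailed — this follows by dropping conjuncts from the assembling event's description.
(f) Not entailed — Rosa assembled the piano, not the barrel; the barrel belongs to the dragging event.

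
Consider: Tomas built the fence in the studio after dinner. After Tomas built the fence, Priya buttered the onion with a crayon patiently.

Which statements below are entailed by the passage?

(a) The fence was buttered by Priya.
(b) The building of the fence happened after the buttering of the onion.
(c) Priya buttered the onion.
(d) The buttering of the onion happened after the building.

(a) Not entailed — Priya buttered the onion, not the fence; the fence belongs to the building event.
(b) Not entailed — the narrative places the building before the buttering, not after.
(c) Entailed — dropping 'with a crayon', 'patiently' leaves a sub-description the original still satisfies.
(d) Entailed — the narrative places the building before the buttering.

(c), (d)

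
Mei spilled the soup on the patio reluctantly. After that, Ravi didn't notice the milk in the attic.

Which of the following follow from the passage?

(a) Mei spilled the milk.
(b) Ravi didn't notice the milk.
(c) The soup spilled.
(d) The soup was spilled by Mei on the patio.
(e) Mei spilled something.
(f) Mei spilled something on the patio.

(c), (d), (e), (f)

(a) Not entailed — Mei spilled the soup, not the milk; the milk belongs to the noticing event.
(b) Not entailed — dropping 'in the attic' under negation is not valid — the original leaves open that Ravi noticed the milk some other way.
(c) Entailed — 'Mei spilled the soup' is causative; it entails the inchoative 'the soup spilled'.
(d) Entailed — the original entails any weakening of itself; this just drops 'reluctantly'.
(e) Entailed — this follows by dropping conjuncts from the spilling event's description.
(f) Entailed — the original entails any weakening of itself; this just drops 'reluctantly' and generalizes the patient.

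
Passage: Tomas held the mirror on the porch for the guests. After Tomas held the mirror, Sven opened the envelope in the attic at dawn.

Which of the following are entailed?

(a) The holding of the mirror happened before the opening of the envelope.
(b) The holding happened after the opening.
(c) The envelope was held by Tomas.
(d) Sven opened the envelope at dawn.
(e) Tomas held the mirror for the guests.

(a), (d), (e)

(a) Entailed — the narrative places the holding before the opening.
(b) Not entailed — the narrative places the holding before the opening, not after.
(c) Not entailed — Tomas held the mirror, not the envelope; the envelope belongs to the opening event.
(d) Entailed — the original entails any weakening of itself; this just drops 'in the attic'.
(e) Entailed — the original entails any weakening of itself; this just drops 'on the porch'.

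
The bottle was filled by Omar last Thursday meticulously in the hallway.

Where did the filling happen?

in the hallway

'in the hallway' marks the location of the filling event.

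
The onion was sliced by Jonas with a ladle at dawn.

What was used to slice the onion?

a ladle

'with a ladle' marks the instrument of the slicing event.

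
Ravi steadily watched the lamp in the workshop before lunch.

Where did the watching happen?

'in the workshop' marks the location of the watching event.

in the workshop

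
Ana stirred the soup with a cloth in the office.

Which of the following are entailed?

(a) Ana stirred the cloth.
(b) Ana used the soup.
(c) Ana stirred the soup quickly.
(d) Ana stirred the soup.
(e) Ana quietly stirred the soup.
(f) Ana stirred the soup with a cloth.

(d), (f)

(a) Not entailed — the cloth is the instrument, not what was stirred.
(b) Not entailed — the soup is the patient, not an instrument — Ana used a cloth.
(c) Not entailed — 'quickly' adds information not in the original event.
(d) Entailed — every conjunct here is already in the original stirring event.
(e) Not entailed — 'quietly' adds information not in the original event.
(f) Entailed — every conjunct here is already in the original stirring event.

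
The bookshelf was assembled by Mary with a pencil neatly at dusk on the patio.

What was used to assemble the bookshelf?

'with a pencil' marks the instrument of the assembling event.

a pencil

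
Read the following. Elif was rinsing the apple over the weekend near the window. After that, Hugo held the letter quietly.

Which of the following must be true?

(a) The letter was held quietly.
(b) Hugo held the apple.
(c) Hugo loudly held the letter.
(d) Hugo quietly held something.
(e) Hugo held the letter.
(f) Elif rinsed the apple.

(a) Entailed — every conjunct here is already in the original holding event.
(b) Not entailed — Hugo held the letter, not the apple; the apple belongs to the rinsing event.
(c) Not entailed — 'loudly' adds a manner not in (and inconsistent with) the original.
(d) Entailed — generalizing the patient leaves a sub-description the original still satisfies.
(e) Entailed — the original entails any weakening of itself; this just drops 'quietly'.
(f) Entailed — 'rinse' is an activity; 'was rinsing' entails that some rinsing happened, so 'rinsed' holds.

(a), (d), (e), (f)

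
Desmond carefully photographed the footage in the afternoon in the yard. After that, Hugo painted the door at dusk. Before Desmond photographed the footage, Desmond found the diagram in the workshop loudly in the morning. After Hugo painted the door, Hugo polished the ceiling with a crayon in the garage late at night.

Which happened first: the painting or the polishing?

the painting

The connectives place the painting before the polishing.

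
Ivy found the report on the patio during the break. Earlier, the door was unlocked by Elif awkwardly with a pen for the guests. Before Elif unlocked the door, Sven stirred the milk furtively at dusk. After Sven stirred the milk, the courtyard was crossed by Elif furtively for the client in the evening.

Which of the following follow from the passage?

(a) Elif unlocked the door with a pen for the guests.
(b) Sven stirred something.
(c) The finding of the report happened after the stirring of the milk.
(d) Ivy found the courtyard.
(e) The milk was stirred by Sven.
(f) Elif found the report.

(a), (b), (c), (e)

(a) Entailed — every conjunct here is already in the original unlocking event.
(b) Entailed — every conjunct here is already in the original stirring event.
(c) Entailed — the narrative places the stirring before the finding.
(d) Not entailed — Ivy found the report, not the courtyard; the courtyard belongs to the crossing event.
(e) Entailed — the original entails any weakening of itself; this just drops 'at dusk', 'furtively'.
(f) Not entailed — the passage has Ivy finding the report, not Elif.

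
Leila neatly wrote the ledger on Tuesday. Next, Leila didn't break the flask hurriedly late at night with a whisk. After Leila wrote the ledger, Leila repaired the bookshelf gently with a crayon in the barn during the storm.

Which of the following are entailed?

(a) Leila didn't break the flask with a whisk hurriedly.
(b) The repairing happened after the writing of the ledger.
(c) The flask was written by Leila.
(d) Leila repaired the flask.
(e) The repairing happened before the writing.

(a) Not entailed — dropping 'late at night' under negation is not valid — the original leaves open that Leila broke the flask some other way.
(b) Entailed — the narrative places the writing before the repairing.
(c) Not entailed — Leila wrote the ledger, not the flask; the flask belongs to the breaking event.
(d) Not entailed — Leila repaired the bookshelf, not the flask; the flask belongs to the breaking event.
(e) Not entailed — the narrative places the writing before the repairing, not after.

(b)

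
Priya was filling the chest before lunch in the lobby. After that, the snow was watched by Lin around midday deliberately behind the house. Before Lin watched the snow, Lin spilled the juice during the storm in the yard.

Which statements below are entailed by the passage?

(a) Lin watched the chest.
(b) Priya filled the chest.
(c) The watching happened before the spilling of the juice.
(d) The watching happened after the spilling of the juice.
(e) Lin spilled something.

(a) Not entailed — Lin watched the snow, not the chest; the chest belongs to the filling event.
(b) Not entailed — 'was filling' is progressive on an accomplishment; it does not entail the completed 'filled'.
(c) Not entailed — the narrative places the spilling before the watching, not after.
(d) Entailed — the narrative places the spilling before the watching.
(e) Entailed — every conjunct here is already in the original spilling event.

(d), (e)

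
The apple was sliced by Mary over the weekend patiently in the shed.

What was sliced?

'the apple' marks the patient of the slicing event.

the apple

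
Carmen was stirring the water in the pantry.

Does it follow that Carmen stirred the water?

yes

'stir' is atelic; if Carmen was stirring the water, then Carmen stirred the water (for some time).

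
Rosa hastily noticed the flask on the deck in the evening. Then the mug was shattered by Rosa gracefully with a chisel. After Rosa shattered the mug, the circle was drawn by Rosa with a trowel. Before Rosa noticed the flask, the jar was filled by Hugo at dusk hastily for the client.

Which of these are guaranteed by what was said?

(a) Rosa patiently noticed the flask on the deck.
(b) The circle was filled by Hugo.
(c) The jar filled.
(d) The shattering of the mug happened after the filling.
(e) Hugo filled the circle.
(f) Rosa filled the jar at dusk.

(a) Not entailed — 'patiently' adds a manner not in (and inconsistent with) the original.
(b) Not entailed — Hugo filled the jar, not the circle; the circle belongs to the drawing event.
(c) Entailed — 'Hugo filled the jar' is causative; it entails the inchoative 'the jar filled'.
(d) Entailed — the narrative places the filling before the shattering.
(e) Not entailed — Hugo filled the jar, not the circle; the circle belongs to the drawing event.
(f) Not entailed — the passage has Hugo filling the jar, not Rosa.

(c), (d)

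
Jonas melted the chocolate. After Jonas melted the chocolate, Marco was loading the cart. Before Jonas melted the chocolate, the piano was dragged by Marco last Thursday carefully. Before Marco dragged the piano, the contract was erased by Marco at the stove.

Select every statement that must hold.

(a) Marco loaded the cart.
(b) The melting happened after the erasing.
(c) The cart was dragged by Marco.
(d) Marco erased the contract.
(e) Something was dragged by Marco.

(b), (d), (e)

(a) Not entailed — 'was loading' is progressive on an accomplishment; it does not entail the completed 'loaded'.
(b) Entailed — the narrative places the erasing before the melting.
(c) Not entailed — Marco dragged the piano, not the cart; the cart belongs to the loading event.
(d) Entailed — every conjunct here is already in the original erasing event.
(e) Entailed — the original entails any weakening of itself; this just drops 'carefully', 'last Thursday' and generalizes the patient.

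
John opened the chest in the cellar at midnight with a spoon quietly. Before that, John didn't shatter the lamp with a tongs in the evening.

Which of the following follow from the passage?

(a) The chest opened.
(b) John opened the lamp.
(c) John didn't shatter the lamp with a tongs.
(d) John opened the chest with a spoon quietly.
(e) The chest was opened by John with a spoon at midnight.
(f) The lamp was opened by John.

(a) Entailed — 'John opened the chest' is causative; it entails the inchoative 'the chest opened'.
(b) Not entailed — John opened the chest, not the lamp; the lamp belongs to the shattering event.
(c) Not entailed — dropping 'in the evening' under negation is not valid — the original leaves open that John shattered the lamp some other way.
(d) Entailed — dropping 'at midnight', 'in the cellar' leaves a sub-description the original still satisfies.
(e) Entailed — every conjunct here is already in the original opening event.
(f) Not entailed — John opened the chest, not the lamp; the lamp belongs to the shattering event.

(a), (d), (e)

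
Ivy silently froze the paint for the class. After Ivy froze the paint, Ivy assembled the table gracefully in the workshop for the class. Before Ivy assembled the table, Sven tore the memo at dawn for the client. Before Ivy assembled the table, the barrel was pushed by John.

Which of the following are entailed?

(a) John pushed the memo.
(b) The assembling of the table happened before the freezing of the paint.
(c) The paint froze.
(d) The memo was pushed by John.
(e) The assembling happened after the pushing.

(c), (e)

(a) Not entailed — John pushed the barrel, not the memo; the memo belongs to the tearing event.
(b) Not entailed — the narrative places the freezing before the assembling, not after.
(c) Entailed — 'Ivy froze the paint' is causative; it entails the inchoative 'the paint froze'.
(d) Not entailed — John pushed the barrel, not the memo; the memo belongs to the tearing event.
(e) Entailed — the narrative places the pushing before the assembling.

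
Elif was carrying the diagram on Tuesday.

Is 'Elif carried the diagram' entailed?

'carry' is atelic; if Elif was carrying the diagram, then Elif carried the diagram (for some time).

yes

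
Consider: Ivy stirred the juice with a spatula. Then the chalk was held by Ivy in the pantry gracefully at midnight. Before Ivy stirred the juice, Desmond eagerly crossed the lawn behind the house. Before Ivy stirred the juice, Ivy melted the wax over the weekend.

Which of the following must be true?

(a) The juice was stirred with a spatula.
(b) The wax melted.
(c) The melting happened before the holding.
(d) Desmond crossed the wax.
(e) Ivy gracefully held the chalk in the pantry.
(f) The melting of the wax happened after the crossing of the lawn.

(a), (b), (c), (e)

(a) Entailed — generalizing the agent leaves a sub-description the original still satisfies.
(b) Entailed — 'Ivy melted the wax' is causative; it entails the inchoative 'the wax melted'.
(c) Entailed — the narrative places the melting before the holding.
(d) Not entailed — Desmond crossed the lawn, not the wax; the wax belongs to the melting event.
(e) Entailed — the original entails any weakening of itself; this just drops 'at midnight'.
(f) Not entailed — the narrative doesn't order the crossing relative to the melting.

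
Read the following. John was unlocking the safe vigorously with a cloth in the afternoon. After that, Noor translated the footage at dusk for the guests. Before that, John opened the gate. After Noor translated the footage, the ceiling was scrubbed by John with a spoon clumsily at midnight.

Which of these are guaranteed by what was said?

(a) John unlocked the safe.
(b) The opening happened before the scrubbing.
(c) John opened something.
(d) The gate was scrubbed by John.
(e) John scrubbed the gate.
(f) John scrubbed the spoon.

(b), (c)

(a) Not entailed — 'was unlocking' is progressive on an accomplishment; it does not entail the completed 'unlocked'.
(b) Entailed — the narrative places the opening before the scrubbing.
(c) Entailed — generalizing the patient leaves a sub-description the original still satisfies.
(d) Not entailed — John scrubbed the ceiling, not the gate; the gate belongs to the opening event.
(e) Not entailed — John scrubbed the ceiling, not the gate; the gate belongs to the opening event.
(f) Not entailed — the spoon is the instrument, not what was scrubbed.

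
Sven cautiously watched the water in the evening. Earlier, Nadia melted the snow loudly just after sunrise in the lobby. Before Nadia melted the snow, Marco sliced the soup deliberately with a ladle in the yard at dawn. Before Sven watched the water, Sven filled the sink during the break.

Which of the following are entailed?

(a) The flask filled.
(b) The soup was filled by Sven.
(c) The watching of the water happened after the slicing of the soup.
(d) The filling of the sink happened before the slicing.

(c)

(a) Not entailed — the sink is what filled, not the flask.
(b) Not entailed — Sven filled the sink, not the soup; the soup belongs to the slicing event.
(c) Entailed — the narrative places the slicing before the watching.
(d) Not entailed — the narrative doesn't order the filling relative to the slicing.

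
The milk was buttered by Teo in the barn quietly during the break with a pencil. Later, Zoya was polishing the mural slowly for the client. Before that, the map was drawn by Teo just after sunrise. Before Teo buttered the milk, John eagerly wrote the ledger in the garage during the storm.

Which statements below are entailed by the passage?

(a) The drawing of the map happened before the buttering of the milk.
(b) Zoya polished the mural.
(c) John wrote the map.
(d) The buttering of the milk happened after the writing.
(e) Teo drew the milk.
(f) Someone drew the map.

(a) Not entailed — the narrative doesn't order the drawing relative to the buttering.
(b) Entailed — 'polish' is an activity; 'was polishing' entails that some polishing happened, so 'polished' holds.
(c) Not entailed — John wrote the ledger, not the map; the map belongs to the drawing event.
(d) Entailed — the narrative places the writing before the buttering.
(e) Not entailed — Teo drew the map, not the milk; the milk belongs to the buttering event.
(f) Entailed — dropping 'just after sunrise' and generalizing the agent leaves a sub-description the original still satisfies.

(b), (d), (f)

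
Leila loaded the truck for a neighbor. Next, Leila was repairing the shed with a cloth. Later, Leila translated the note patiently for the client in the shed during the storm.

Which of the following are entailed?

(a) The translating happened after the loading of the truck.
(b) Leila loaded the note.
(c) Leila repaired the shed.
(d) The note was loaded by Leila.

(a) Entailed — the narrative places the loading before the translating.
(b) Not entailed — Leila loaded the truck, not the note; the note belongs to the translating event.
(c) Not entailed — 'was repairing' is progressive on an accomplishment; it does not entail the completed 'repaired'.
(d) Not entailed — Leila loaded the truck, not the note; the note belongs to the translating event.

(a)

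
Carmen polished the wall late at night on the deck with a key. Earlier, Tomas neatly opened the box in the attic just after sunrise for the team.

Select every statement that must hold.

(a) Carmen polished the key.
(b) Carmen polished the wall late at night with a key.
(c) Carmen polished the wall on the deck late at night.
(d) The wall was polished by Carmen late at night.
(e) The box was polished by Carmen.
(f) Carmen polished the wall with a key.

(b), (c), (d), (f)

(a) Not entailed — the key is the instrument, not what was polished.
(b) Entailed — this follows by dropping conjuncts from the polishing event's description.
(c) Entailed — every conjunct here is already in the original polishing event.
(d) Entailed — this follows by dropping conjuncts from the polishing event's description.
(e) Not entailed — Carmen polished the wall, not the box; the box belongs to the opening event.
(f) Entailed — dropping 'on the deck', 'late at night' leaves a sub-description the original still satisfies.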